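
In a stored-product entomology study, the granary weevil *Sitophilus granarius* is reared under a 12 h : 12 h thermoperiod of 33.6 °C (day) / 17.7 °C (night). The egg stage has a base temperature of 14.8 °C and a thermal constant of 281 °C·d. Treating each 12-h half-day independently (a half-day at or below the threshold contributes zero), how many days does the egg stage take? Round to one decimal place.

Day half: max(0, 33.6 − 14.8) × 0.5 = 18.8 × 0.5 = 9.40 DD.
Night half: max(0, 17.7 − 14.8) × 0.5 = 2.9 × 0.5 = 1.45 DD.
Per 24 h: 10.85 DD/day.
Duration = 281 / 10.85 = 25.899 ≈ 25.9 days.

25.9 days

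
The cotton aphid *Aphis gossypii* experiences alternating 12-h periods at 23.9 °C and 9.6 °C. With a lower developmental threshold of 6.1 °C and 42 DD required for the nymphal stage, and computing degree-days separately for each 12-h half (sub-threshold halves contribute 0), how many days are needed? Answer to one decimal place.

3.9 days

Day half: max(0, 23.9 − 6.1) × 0.5 = 17.8 × 0.5 = 8.90 DD.
Night half: max(0, 9.6 − 6.1) × 0.5 = 3.5 × 0.5 = 1.75 DD.
Per 24 h: 10.65 DD/day.
Duration = 42 / 10.65 = 3.944 ≈ 3.9 days.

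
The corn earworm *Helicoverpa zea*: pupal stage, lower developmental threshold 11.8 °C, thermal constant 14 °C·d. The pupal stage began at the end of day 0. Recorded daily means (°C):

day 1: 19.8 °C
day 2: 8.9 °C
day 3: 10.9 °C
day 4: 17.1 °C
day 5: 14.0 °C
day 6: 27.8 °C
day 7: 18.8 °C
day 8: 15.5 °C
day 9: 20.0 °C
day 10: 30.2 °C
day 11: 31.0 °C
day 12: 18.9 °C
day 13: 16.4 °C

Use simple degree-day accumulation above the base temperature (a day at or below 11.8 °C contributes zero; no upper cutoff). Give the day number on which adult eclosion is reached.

Daily DD above 11.8 °C: 8.0, 0.0, 0.0, 5.3, 2.2, 16.0, 7.0, 3.7, 8.2, 18.4, 19.2, 7.1, 4.6.
Cumulative: 8.0, 8.0, 8.0, 13.3, 15.5, 31.5, 38.5, 42.2, 50.4, 68.8, 88.0, 95.1, 99.7.
The total first reaches 14 DD on day 5.

day 5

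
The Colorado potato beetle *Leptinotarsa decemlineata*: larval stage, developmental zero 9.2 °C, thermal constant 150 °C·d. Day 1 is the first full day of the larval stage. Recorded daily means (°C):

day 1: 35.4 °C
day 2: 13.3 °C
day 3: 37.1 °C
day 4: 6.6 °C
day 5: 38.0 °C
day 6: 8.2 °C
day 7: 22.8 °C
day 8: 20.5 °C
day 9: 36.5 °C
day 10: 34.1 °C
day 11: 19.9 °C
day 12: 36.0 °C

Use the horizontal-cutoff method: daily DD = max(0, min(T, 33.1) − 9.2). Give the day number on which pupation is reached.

day 11

Daily DD above 9.2 °C (capped at 23.9): 23.9, 4.1, 23.9, 0.0, 23.9, 0.0, 13.6, 11.3, 23.9, 23.9, 10.7, 23.9.
Cumulative: 23.9, 28.0, 51.9, 51.9, 75.8, 75.8, 89.4, 100.7, 124.6, 148.5, 159.2, 183.1.
The total first reaches 150 DD on day 11.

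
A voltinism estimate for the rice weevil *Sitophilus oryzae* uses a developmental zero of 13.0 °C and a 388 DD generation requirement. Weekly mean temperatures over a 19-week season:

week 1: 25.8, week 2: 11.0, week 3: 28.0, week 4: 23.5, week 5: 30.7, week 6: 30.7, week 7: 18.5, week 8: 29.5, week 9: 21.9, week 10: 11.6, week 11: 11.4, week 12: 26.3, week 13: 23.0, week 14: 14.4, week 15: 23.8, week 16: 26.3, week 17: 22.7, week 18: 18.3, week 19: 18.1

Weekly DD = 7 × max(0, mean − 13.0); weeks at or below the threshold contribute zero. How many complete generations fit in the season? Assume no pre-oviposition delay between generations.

Weekly DD (7 × max(0, T̄ − 13.0)): 89.6, 0.0, 105.0, 73.5, 123.9, 123.9, 38.5, 115.5, 62.3, 0.0, 0.0, 93.1, 70.0, 9.8, 75.6, 93.1, 67.9, 37.1, 35.7.
Season total = 1214.5 DD.
Complete generations = ⌊1214.5 / 388⌋ = 3.

3 generations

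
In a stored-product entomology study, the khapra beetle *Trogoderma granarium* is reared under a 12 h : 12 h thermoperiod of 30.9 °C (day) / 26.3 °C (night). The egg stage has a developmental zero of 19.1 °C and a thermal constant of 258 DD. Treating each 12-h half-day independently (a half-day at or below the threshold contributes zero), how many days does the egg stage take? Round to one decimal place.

Day half: max(0, 30.9 − 19.1) × 0.5 = 11.8 × 0.5 = 5.90 DD.
Night half: max(0, 26.3 − 19.1) × 0.5 = 7.2 × 0.5 = 3.60 DD.
Per 24 h: 9.50 DD/day.
Duration = 258 / 9.50 = 27.158 ≈ 27.2 days.

27.2 days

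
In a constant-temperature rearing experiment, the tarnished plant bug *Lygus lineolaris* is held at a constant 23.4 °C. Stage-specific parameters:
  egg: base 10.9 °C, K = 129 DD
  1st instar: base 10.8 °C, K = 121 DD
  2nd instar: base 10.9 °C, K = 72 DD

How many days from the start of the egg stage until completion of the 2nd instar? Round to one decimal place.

25.7 days

egg: 129 / (23.4 − 10.9) = 129 / 12.5 = 10.320 d.
1st instar: 121 / (23.4 − 10.8) = 121 / 12.6 = 9.603 d.
2nd instar: 72 / (23.4 − 10.9) = 72 / 12.5 = 5.760 d.
Sum = 25.683 ≈ 25.7 days.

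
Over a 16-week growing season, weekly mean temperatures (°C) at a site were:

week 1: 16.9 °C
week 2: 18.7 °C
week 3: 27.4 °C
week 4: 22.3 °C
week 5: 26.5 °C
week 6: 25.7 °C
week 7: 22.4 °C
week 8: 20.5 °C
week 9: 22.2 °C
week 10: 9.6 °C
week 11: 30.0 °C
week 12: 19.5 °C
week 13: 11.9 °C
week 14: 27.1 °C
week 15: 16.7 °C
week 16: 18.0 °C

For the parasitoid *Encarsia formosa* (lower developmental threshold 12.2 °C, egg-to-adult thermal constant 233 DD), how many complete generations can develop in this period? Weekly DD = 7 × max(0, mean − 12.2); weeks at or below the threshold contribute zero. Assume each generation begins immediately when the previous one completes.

Weekly DD (7 × max(0, T̄ − 12.2)): 32.9, 45.5, 106.4, 70.7, 100.1, 94.5, 71.4, 58.1, 70.0, 0.0, 124.6, 51.1, 0.0, 104.3, 31.5, 40.6.
Season total = 1001.7 DD.
Complete generations = ⌊1001.7 / 233⌋ = 4.

4 generations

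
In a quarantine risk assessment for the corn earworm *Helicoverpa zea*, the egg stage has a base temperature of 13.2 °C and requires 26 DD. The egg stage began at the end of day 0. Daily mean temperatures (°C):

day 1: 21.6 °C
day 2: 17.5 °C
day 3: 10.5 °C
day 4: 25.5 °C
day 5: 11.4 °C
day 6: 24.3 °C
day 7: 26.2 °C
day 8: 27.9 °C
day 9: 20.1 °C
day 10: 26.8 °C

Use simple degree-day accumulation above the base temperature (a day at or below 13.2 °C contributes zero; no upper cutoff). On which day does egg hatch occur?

Daily DD above 13.2 °C: 8.4, 4.3, 0.0, 12.3, 0.0, 11.1, 13.0, 14.7, 6.9, 13.6.
Cumulative: 8.4, 12.7, 12.7, 25.0, 25.0, 36.1, 49.1, 63.8, 70.7, 84.3.
The total first reaches 26 DD on day 6.

day 6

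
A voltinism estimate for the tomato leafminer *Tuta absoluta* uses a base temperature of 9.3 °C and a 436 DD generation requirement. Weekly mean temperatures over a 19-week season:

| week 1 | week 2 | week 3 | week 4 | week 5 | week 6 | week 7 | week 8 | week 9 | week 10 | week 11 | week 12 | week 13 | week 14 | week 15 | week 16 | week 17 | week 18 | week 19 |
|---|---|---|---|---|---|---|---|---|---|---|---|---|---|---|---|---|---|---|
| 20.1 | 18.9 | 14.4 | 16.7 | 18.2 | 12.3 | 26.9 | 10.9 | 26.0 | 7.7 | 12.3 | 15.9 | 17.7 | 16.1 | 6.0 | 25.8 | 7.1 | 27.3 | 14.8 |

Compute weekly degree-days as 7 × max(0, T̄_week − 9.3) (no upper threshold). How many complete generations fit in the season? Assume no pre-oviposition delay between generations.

Weekly DD (7 × max(0, T̄ − 9.3)): 75.6, 67.2, 35.7, 51.8, 62.3, 21.0, 123.2, 11.2, 116.9, 0.0, 21.0, 46.2, 58.8, 47.6, 0.0, 115.5, 0.0, 126.0, 38.5.
Season total = 1018.5 DD.
Complete generations = ⌊1018.5 / 436⌋ = 2.

2 generations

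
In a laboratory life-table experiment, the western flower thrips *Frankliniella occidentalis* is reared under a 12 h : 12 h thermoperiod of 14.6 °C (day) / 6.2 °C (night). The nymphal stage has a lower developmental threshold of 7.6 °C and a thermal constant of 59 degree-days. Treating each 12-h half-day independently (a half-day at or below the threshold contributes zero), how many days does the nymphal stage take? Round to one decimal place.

16.9 days

Day half: max(0, 14.6 − 7.6) × 0.5 = 7.0 × 0.5 = 3.50 DD.
Night half: max(0, 6.2 − 7.6) × 0.5 = 0.0 × 0.5 = 0.00 DD.
Per 24 h: 3.50 DD/day.
Duration = 59 / 3.50 = 16.857 ≈ 16.9 days.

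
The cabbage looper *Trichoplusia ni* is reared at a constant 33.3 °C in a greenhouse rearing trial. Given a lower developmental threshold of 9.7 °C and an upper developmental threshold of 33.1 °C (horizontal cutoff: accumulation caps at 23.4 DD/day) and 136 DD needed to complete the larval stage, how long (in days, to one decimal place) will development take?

5.8 days

Temperature 33.3 °C exceeds the upper threshold, so daily accumulation caps at 33.1 − 9.7 = 23.4 DD/day.
Duration = 136 / 23.4 = 5.812 ≈ 5.8 days.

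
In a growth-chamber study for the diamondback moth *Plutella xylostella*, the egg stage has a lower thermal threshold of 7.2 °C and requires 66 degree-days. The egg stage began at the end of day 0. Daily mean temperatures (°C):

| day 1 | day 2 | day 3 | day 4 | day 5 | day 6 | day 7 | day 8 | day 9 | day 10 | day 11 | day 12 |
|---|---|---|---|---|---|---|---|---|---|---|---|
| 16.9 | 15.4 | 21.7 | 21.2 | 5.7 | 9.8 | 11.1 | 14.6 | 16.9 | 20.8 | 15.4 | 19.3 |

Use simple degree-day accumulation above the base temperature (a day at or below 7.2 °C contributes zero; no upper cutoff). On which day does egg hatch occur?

Daily DD above 7.2 °C: 9.7, 8.2, 14.5, 14.0, 0.0, 2.6, 3.9, 7.4, 9.7, 13.6, 8.2, 12.1.
Cumulative: 9.7, 17.9, 32.4, 46.4, 46.4, 49.0, 52.9, 60.3, 70.0, 83.6, 91.8, 103.9.
The total first reaches 66 DD on day 9.

day 9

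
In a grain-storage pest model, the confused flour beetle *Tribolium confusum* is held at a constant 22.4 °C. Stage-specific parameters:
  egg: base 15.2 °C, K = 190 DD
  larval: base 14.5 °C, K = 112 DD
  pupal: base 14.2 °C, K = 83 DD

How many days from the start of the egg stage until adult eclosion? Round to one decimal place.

50.7 days

egg: 190 / (22.4 − 15.2) = 190 / 7.2 = 26.389 d.
larval: 112 / (22.4 − 14.5) = 112 / 7.9 = 14.177 d.
pupal: 83 / (22.4 − 14.2) = 83 / 8.2 = 10.122 d.
Sum = 50.688 ≈ 50.7 days.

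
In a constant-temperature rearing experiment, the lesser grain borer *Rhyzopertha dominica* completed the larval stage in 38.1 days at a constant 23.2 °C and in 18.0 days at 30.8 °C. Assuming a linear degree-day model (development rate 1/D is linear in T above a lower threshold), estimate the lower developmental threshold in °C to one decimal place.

Under the model K = D·(T − T_b), so D₁·(T₁ − T_b) = D₂·(T₂ − T_b).
38.1·(23.2 − T_b) = 18.0·(30.8 − T_b)
T_b = (38.1·23.2 − 18.0·30.8) / (38.1 − 18.0) = 329.52 / 20.1 = 16.394 °C ≈ 16.4 °C.

16.4 °C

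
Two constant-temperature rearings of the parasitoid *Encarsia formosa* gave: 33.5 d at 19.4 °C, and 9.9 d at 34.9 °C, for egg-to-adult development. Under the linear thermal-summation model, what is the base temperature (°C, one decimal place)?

Under the model K = D·(T − T_b), so D₁·(T₁ − T_b) = D₂·(T₂ − T_b).
33.5·(19.4 − T_b) = 9.9·(34.9 − T_b)
T_b = (33.5·19.4 − 9.9·34.9) / (33.5 − 9.9) = 304.39 / 23.6 = 12.898 °C ≈ 12.9 °C.

12.9 °C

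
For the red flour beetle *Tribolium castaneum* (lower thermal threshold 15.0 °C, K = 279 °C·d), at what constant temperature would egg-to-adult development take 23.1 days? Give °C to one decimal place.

27.1 °C

Required daily accumulation = 279 / 23.1 = 12.078 DD/day.
T = T_base + 12.078 = 15.0 + 12.078 = 27.078 ≈ 27.1 °C.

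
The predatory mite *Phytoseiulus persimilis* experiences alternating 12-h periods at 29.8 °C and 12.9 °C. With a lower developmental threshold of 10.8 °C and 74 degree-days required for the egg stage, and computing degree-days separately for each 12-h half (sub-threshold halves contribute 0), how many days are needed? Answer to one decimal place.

7.0 days

Day half: max(0, 29.8 − 10.8) × 0.5 = 19.0 × 0.5 = 9.50 DD.
Night half: max(0, 12.9 − 10.8) × 0.5 = 2.1 × 0.5 = 1.05 DD.
Per 24 h: 10.55 DD/day.
Duration = 74 / 10.55 = 7.014 ≈ 7.0 days.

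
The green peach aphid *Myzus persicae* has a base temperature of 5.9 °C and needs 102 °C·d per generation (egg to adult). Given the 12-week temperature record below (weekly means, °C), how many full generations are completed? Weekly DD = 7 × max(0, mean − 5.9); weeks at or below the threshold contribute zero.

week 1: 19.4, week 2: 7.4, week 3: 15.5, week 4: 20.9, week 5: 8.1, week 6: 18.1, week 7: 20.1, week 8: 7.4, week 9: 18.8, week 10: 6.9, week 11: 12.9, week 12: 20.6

Weekly DD (7 × max(0, T̄ − 5.9)): 94.5, 10.5, 67.2, 105.0, 15.4, 85.4, 99.4, 10.5, 90.3, 7.0, 49.0, 102.9.
Season total = 737.1 DD.
Complete generations = ⌊737.1 / 102⌋ = 7.

7 generations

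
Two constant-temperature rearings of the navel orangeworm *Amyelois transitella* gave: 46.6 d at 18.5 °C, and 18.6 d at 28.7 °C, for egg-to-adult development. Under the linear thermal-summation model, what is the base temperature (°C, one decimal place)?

11.7 °C

Linear rate model ⇒ the product D·(T − T_b) is constant across temperatures.
46.6·(18.5 − T_b) = 18.6·(28.7 − T_b)
T_b = (46.6·18.5 − 18.6·28.7) / (46.6 − 18.6) = 328.28 / 28.0 = 11.724 °C ≈ 11.7 °C.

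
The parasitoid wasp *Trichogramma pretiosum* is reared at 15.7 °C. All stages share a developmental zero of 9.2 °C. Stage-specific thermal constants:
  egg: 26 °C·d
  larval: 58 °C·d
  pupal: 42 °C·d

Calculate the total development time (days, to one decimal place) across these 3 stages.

19.4 days

Daily accumulation at 15.7 °C = 15.7 − 9.2 = 6.5 DD/day.
Total K = 26 + 58 + 42 = 126 DD.
Total duration = 126 / 6.5 = 19.385 ≈ 19.4 days.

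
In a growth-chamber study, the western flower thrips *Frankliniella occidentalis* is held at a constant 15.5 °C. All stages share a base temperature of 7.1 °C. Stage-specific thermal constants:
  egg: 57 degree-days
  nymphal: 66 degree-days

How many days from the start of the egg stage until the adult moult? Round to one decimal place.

Daily accumulation at 15.5 °C = 15.5 − 7.1 = 8.4 DD/day.
Total K = 57 + 66 = 123 DD.
Total duration = 123 / 8.4 = 14.643 ≈ 14.6 days.

14.6 days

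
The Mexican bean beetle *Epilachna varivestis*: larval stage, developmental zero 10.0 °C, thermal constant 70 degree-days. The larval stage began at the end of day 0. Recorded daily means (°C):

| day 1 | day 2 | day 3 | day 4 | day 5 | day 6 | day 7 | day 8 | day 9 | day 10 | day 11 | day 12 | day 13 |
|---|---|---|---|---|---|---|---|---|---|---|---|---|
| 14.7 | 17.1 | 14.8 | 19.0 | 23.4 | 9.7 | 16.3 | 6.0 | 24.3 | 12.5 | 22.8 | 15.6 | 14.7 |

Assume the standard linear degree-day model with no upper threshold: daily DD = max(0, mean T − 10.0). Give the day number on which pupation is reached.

Daily DD above 10.0 °C: 4.7, 7.1, 4.8, 9.0, 13.4, 0.0, 6.3, 0.0, 14.3, 2.5, 12.8, 5.6, 4.7.
Cumulative: 4.7, 11.8, 16.6, 25.6, 39.0, 39.0, 45.3, 45.3, 59.6, 62.1, 74.9, 80.5, 85.2.
The total first reaches 70 DD on day 11.

day 11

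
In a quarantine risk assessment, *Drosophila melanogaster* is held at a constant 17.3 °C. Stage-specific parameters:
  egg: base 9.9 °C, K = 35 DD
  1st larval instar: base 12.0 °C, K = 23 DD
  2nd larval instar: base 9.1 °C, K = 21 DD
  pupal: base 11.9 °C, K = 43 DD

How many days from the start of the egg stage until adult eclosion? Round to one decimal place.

egg: 35 / (17.3 − 9.9) = 35 / 7.4 = 4.730 d.
1st larval instar: 23 / (17.3 − 12.0) = 23 / 5.3 = 4.340 d.
2nd larval instar: 21 / (17.3 − 9.1) = 21 / 8.2 = 2.561 d.
pupal: 43 / (17.3 − 11.9) = 43 / 5.4 = 7.963 d.
Sum = 19.593 ≈ 19.6 days.

19.6 days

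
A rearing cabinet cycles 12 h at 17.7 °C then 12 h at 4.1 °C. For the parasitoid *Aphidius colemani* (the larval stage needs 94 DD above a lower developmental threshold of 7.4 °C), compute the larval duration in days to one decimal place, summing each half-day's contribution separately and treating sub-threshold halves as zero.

18.3 days

Day half: max(0, 17.7 − 7.4) × 0.5 = 10.3 × 0.5 = 5.15 DD.
Night half: max(0, 4.1 − 7.4) × 0.5 = 0.0 × 0.5 = 0.00 DD.
Per 24 h: 5.15 DD/day.
Duration = 94 / 5.15 = 18.252 ≈ 18.3 days.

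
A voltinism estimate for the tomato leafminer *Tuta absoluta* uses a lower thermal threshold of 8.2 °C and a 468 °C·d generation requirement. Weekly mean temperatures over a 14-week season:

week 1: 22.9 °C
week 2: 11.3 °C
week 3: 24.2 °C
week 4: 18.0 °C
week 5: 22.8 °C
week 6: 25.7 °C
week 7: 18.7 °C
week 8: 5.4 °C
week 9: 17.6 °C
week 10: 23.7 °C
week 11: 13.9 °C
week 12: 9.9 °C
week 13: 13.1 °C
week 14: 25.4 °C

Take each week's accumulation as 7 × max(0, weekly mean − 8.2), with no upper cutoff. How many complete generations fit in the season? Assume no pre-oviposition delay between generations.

Weekly DD (7 × max(0, T̄ − 8.2)): 102.9, 21.7, 112.0, 68.6, 102.2, 122.5, 73.5, 0.0, 65.8, 108.5, 39.9, 11.9, 34.3, 120.4.
Season total = 984.2 DD.
Complete generations = ⌊984.2 / 468⌋ = 2.

2 generations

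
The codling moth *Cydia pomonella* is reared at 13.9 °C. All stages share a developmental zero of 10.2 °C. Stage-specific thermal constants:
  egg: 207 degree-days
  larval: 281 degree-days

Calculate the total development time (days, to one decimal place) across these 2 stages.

Daily accumulation at 13.9 °C = 13.9 − 10.2 = 3.7 DD/day.
Total K = 207 + 281 = 488 DD.
Total duration = 488 / 3.7 = 131.892 ≈ 131.9 days.

131.9 days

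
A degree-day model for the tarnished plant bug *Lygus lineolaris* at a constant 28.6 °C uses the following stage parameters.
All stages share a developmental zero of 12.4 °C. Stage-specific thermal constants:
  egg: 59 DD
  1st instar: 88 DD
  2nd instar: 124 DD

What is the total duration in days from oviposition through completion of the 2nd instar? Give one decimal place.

16.7 days

Daily accumulation at 28.6 °C = 28.6 − 12.4 = 16.2 DD/day.
Total K = 59 + 88 + 124 = 271 DD.
Total duration = 271 / 16.2 = 16.728 ≈ 16.7 days.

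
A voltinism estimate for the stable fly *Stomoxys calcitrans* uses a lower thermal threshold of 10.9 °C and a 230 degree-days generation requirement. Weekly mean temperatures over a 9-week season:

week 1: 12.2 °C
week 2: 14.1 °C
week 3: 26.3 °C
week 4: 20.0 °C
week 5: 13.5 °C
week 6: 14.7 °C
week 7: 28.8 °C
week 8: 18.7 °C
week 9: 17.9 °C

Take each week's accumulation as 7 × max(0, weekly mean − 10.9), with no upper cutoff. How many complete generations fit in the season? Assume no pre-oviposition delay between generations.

2 generations

Weekly DD (7 × max(0, T̄ − 10.9)): 9.1, 22.4, 107.8, 63.7, 18.2, 26.6, 125.3, 54.6, 49.0.
Season total = 476.7 DD.
Complete generations = ⌊476.7 / 230⌋ = 2.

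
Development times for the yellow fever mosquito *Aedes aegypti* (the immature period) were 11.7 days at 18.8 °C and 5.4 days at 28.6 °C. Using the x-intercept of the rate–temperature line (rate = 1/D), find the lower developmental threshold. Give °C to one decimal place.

Linear rate model ⇒ the product D·(T − T_b) is constant across temperatures.
11.7·(18.8 − T_b) = 5.4·(28.6 − T_b)
T_b = (11.7·18.8 − 5.4·28.6) / (11.7 − 5.4) = 65.52 / 6.3 = 10.400 °C ≈ 10.4 °C.

10.4 °C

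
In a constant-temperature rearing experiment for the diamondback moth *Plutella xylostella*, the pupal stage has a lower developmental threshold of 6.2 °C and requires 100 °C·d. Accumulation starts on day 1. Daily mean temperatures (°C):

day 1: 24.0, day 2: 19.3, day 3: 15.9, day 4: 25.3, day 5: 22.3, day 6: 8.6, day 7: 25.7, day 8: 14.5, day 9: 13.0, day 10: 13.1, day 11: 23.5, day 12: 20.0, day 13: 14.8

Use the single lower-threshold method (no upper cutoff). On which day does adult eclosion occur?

Daily DD above 6.2 °C: 17.8, 13.1, 9.7, 19.1, 16.1, 2.4, 19.5, 8.3, 6.8, 6.9, 17.3, 13.8, 8.6.
Cumulative: 17.8, 30.9, 40.6, 59.7, 75.8, 78.2, 97.7, 106.0, 112.8, 119.7, 137.0, 150.8, 159.4.
The total first reaches 100 DD on day 8.

day 8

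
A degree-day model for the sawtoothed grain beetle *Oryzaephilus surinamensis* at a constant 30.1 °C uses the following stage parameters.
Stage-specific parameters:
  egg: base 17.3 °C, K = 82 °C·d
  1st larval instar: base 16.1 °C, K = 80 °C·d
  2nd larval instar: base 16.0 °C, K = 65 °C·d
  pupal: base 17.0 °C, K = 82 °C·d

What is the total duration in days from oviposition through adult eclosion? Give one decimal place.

23.0 days

egg: 82 / (30.1 − 17.3) = 82 / 12.8 = 6.406 d.
1st larval instar: 80 / (30.1 − 16.1) = 80 / 14.0 = 5.714 d.
2nd larval instar: 65 / (30.1 − 16.0) = 65 / 14.1 = 4.610 d.
pupal: 82 / (30.1 − 17.0) = 82 / 13.1 = 6.260 d.
Sum = 22.990 ≈ 23.0 days.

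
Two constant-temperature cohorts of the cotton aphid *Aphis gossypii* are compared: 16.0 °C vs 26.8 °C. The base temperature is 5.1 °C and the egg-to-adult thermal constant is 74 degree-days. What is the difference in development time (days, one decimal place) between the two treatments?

At 16.0 °C: 74 / (16.0 − 5.1) = 74 / 10.9 = 6.789 d.
At 26.8 °C: 74 / (26.8 − 5.1) = 74 / 21.7 = 3.410 d.
Difference = |6.789 − 3.410| = 3.379 ≈ 3.4 days.

3.4 days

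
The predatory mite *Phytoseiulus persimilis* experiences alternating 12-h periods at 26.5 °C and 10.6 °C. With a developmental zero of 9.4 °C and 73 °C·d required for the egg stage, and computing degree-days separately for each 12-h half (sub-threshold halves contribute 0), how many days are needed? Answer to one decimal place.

8.0 days

Day half: max(0, 26.5 − 9.4) × 0.5 = 17.1 × 0.5 = 8.55 DD.
Night half: max(0, 10.6 − 9.4) × 0.5 = 1.2 × 0.5 = 0.60 DD.
Per 24 h: 9.15 DD/day.
Duration = 73 / 9.15 = 7.978 ≈ 8.0 days.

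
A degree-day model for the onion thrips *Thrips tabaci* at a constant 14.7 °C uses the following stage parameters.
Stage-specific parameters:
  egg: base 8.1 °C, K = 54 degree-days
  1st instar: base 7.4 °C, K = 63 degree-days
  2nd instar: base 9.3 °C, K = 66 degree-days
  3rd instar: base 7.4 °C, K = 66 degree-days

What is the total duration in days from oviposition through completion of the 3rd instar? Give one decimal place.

38.1 days

egg: 54 / (14.7 − 8.1) = 54 / 6.6 = 8.182 d.
1st instar: 63 / (14.7 − 7.4) = 63 / 7.3 = 8.630 d.
2nd instar: 66 / (14.7 − 9.3) = 66 / 5.4 = 12.222 d.
3rd instar: 66 / (14.7 − 7.4) = 66 / 7.3 = 9.041 d.
Sum = 38.075 ≈ 38.1 days.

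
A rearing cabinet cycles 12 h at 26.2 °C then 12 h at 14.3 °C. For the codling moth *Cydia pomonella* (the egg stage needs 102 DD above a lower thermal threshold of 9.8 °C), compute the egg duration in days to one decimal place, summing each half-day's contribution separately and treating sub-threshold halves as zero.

9.8 days

Day half: max(0, 26.2 − 9.8) × 0.5 = 16.4 × 0.5 = 8.20 DD.
Night half: max(0, 14.3 − 9.8) × 0.5 = 4.5 × 0.5 = 2.25 DD.
Per 24 h: 10.45 DD/day.
Duration = 102 / 10.45 = 9.761 ≈ 9.8 days.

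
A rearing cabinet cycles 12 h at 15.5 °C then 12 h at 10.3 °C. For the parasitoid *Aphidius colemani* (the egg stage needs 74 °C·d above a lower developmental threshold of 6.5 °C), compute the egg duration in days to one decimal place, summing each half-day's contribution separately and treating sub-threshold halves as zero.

Day half: max(0, 15.5 − 6.5) × 0.5 = 9.0 × 0.5 = 4.50 DD.
Night half: max(0, 10.3 − 6.5) × 0.5 = 3.8 × 0.5 = 1.90 DD.
Per 24 h: 6.40 DD/day.
Duration = 74 / 6.40 = 11.562 ≈ 11.6 days.

11.6 days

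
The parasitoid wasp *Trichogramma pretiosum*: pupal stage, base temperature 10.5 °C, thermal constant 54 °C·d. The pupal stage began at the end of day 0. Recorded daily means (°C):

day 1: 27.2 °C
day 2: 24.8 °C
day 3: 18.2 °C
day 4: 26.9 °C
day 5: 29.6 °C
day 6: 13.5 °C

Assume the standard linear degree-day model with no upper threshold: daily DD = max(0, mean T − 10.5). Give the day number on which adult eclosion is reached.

day 4

Daily DD above 10.5 °C: 16.7, 14.3, 7.7, 16.4, 19.1, 3.0.
Cumulative: 16.7, 31.0, 38.7, 55.1, 74.2, 77.2.
The total first reaches 54 DD on day 4.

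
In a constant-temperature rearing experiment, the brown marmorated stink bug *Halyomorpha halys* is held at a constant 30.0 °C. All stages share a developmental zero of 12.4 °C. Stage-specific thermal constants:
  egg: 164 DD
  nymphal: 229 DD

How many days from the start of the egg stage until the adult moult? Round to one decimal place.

22.3 days

Daily accumulation at 30.0 °C = 30.0 − 12.4 = 17.6 DD/day.
Total K = 164 + 229 = 393 DD.
Total duration = 393 / 17.6 = 22.330 ≈ 22.3 days.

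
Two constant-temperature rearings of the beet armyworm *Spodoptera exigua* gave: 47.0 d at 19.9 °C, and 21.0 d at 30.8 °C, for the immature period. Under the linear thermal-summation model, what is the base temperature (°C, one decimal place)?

11.1 °C

Under the model K = D·(T − T_b), so D₁·(T₁ − T_b) = D₂·(T₂ − T_b).
47.0·(19.9 − T_b) = 21.0·(30.8 − T_b)
T_b = (47.0·19.9 − 21.0·30.8) / (47.0 − 21.0) = 288.50 / 26.0 = 11.096 °C ≈ 11.1 °C.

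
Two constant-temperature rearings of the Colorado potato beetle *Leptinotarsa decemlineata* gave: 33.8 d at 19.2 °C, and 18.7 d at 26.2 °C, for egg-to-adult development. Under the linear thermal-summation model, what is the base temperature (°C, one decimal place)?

10.5 °C

Linear rate model ⇒ the product D·(T − T_b) is constant across temperatures.
33.8·(19.2 − T_b) = 18.7·(26.2 − T_b)
T_b = (33.8·19.2 − 18.7·26.2) / (33.8 − 18.7) = 159.02 / 15.1 = 10.531 °C ≈ 10.5 °C.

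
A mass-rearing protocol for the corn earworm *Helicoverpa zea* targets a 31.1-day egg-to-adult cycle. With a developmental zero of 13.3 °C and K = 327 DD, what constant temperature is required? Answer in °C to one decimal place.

Required daily accumulation = 327 / 31.1 = 10.514 DD/day.
T = T_base + 10.514 = 13.3 + 10.514 = 23.814 ≈ 23.8 °C.

23.8 °C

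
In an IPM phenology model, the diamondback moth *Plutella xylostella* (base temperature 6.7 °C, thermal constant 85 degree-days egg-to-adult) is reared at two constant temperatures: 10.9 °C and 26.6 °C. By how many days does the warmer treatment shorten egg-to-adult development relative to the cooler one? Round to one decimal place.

16.0 days

At 10.9 °C: 85 / (10.9 − 6.7) = 85 / 4.2 = 20.238 d.
At 26.6 °C: 85 / (26.6 − 6.7) = 85 / 19.9 = 4.271 d.
Difference = |20.238 − 4.271| = 15.967 ≈ 16.0 days.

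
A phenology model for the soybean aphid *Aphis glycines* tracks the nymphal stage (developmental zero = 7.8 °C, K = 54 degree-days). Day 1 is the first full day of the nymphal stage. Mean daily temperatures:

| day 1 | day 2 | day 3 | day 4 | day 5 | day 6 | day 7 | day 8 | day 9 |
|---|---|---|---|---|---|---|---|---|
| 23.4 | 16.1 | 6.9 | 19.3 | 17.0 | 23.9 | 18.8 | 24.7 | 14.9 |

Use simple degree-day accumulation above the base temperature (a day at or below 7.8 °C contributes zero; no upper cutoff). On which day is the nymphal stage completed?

day 6

Daily DD above 7.8 °C: 15.6, 8.3, 0.0, 11.5, 9.2, 16.1, 11.0, 16.9, 7.1.
Cumulative: 15.6, 23.9, 23.9, 35.4, 44.6, 60.7, 71.7, 88.6, 95.7.
The total first reaches 54 DD on day 6.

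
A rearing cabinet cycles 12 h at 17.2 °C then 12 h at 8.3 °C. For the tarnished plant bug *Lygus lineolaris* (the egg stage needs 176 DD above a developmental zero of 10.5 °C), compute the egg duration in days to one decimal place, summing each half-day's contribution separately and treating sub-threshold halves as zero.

Day half: max(0, 17.2 − 10.5) × 0.5 = 6.7 × 0.5 = 3.35 DD.
Night half: max(0, 8.3 − 10.5) × 0.5 = 0.0 × 0.5 = 0.00 DD.
Per 24 h: 3.35 DD/day.
Duration = 176 / 3.35 = 52.537 ≈ 52.5 days.

52.5 days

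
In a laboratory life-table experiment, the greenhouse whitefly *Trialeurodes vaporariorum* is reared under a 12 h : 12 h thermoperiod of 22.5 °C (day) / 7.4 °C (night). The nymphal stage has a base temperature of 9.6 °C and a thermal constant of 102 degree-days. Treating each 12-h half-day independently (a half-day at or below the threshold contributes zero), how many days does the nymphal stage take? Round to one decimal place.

15.8 days

Day half: max(0, 22.5 − 9.6) × 0.5 = 12.9 × 0.5 = 6.45 DD.
Night half: max(0, 7.4 − 9.6) × 0.5 = 0.0 × 0.5 = 0.00 DD.
Per 24 h: 6.45 DD/day.
Duration = 102 / 6.45 = 15.814 ≈ 15.8 days.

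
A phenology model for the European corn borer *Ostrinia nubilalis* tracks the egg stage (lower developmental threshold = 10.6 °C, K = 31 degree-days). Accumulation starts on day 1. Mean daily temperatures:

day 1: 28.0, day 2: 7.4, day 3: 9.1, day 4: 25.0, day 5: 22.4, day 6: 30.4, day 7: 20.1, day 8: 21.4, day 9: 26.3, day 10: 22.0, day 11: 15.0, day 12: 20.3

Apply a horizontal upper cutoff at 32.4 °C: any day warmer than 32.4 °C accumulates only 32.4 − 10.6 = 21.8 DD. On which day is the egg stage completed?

day 4

Daily DD above 10.6 °C (capped at 21.8): 17.4, 0.0, 0.0, 14.4, 11.8, 19.8, 9.5, 10.8, 15.7, 11.4, 4.4, 9.7.
Cumulative: 17.4, 17.4, 17.4, 31.8, 43.6, 63.4, 72.9, 83.7, 99.4, 110.8, 115.2, 124.9.
The total first reaches 31 DD on day 4.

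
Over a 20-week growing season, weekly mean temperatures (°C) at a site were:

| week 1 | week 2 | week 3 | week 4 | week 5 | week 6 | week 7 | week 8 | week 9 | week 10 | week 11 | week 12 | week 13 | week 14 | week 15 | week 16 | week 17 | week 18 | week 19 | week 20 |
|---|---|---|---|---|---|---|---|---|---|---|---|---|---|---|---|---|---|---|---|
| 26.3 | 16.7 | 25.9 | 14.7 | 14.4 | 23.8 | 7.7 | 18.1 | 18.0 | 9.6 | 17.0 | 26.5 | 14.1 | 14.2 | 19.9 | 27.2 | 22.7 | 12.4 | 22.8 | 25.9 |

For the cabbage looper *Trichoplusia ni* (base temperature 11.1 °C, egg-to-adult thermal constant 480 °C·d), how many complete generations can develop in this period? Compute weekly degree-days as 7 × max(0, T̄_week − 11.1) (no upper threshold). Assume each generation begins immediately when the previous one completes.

2 generations

Weekly DD (7 × max(0, T̄ − 11.1)): 106.4, 39.2, 103.6, 25.2, 23.1, 88.9, 0.0, 49.0, 48.3, 0.0, 41.3, 107.8, 21.0, 21.7, 61.6, 112.7, 81.2, 9.1, 81.9, 103.6.
Season total = 1125.6 DD.
Complete generations = ⌊1125.6 / 480⌋ = 2.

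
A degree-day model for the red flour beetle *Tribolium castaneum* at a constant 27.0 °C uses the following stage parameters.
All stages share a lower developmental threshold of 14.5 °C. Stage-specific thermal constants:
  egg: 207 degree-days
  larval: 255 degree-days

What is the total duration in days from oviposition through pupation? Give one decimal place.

37.0 days

Daily accumulation at 27.0 °C = 27.0 − 14.5 = 12.5 DD/day.
Total K = 207 + 255 = 462 DD.
Total duration = 462 / 12.5 = 36.960 ≈ 37.0 days.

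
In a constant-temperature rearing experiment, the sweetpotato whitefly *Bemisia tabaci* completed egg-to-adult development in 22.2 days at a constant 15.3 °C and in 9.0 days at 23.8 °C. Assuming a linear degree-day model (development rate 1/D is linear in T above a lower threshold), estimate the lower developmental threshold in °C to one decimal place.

9.5 °C

Equal thermal constants: D₁(T₁ − T_b) = D₂(T₂ − T_b).
22.2·(15.3 − T_b) = 9.0·(23.8 − T_b)
T_b = (22.2·15.3 − 9.0·23.8) / (22.2 − 9.0) = 125.46 / 13.2 = 9.505 °C ≈ 9.5 °C.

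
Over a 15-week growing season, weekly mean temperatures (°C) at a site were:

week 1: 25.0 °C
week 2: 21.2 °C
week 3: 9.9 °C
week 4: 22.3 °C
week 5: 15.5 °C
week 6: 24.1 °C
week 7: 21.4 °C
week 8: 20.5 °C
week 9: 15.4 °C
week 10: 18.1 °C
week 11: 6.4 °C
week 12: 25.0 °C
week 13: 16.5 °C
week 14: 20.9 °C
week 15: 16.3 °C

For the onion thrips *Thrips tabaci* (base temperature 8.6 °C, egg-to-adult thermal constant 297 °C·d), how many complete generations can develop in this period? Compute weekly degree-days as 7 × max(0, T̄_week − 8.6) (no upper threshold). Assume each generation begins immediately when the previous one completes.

3 generations

Weekly DD (7 × max(0, T̄ − 8.6)): 114.8, 88.2, 9.1, 95.9, 48.3, 108.5, 89.6, 83.3, 47.6, 66.5, 0.0, 114.8, 55.3, 86.1, 53.9.
Season total = 1061.9 DD.
Complete generations = ⌊1061.9 / 297⌋ = 3.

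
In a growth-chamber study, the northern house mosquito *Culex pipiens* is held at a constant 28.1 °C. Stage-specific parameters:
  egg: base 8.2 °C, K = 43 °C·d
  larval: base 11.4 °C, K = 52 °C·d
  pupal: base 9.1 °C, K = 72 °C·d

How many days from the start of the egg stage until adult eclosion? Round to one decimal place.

9.1 days

egg: 43 / (28.1 − 8.2) = 43 / 19.9 = 2.161 d.
larval: 52 / (28.1 − 11.4) = 52 / 16.7 = 3.114 d.
pupal: 72 / (28.1 − 9.1) = 72 / 19.0 = 3.789 d.
Sum = 9.064 ≈ 9.1 days.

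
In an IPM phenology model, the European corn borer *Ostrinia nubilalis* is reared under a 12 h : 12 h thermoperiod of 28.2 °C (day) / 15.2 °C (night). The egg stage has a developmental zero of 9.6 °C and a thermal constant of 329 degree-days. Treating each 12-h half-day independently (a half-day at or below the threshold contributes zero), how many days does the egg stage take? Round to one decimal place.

27.2 days

Day half: max(0, 28.2 − 9.6) × 0.5 = 18.6 × 0.5 = 9.30 DD.
Night half: max(0, 15.2 − 9.6) × 0.5 = 5.6 × 0.5 = 2.80 DD.
Per 24 h: 12.10 DD/day.
Duration = 329 / 12.10 = 27.190 ≈ 27.2 days.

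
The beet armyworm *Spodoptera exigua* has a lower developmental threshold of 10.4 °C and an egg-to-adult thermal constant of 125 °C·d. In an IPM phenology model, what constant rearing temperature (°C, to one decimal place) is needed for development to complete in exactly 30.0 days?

Required daily accumulation = 125 / 30.0 = 4.167 DD/day.
T = T_base + 4.167 = 10.4 + 4.167 = 14.567 ≈ 14.6 °C.

14.6 °C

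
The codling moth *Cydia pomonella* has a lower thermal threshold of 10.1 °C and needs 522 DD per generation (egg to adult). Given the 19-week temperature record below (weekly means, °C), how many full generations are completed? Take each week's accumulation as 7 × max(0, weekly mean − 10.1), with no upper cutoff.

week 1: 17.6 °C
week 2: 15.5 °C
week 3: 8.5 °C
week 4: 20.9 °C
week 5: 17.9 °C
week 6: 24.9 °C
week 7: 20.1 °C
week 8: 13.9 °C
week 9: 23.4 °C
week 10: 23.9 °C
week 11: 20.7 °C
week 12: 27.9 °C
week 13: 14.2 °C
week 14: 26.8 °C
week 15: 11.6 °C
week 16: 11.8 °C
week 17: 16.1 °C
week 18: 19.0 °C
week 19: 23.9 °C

Weekly DD (7 × max(0, T̄ − 10.1)): 52.5, 37.8, 0.0, 75.6, 54.6, 103.6, 70.0, 26.6, 93.1, 96.6, 74.2, 124.6, 28.7, 116.9, 10.5, 11.9, 42.0, 62.3, 96.6.
Season total = 1178.1 DD.
Complete generations = ⌊1178.1 / 522⌋ = 2.

2 generations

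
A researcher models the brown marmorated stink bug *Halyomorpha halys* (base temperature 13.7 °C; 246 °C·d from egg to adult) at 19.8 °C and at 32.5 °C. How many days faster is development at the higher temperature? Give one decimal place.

At 19.8 °C: 246 / (19.8 − 13.7) = 246 / 6.1 = 40.328 d.
At 32.5 °C: 246 / (32.5 − 13.7) = 246 / 18.8 = 13.085 d.
Difference = |40.328 − 13.085| = 27.243 ≈ 27.2 days.

27.2 days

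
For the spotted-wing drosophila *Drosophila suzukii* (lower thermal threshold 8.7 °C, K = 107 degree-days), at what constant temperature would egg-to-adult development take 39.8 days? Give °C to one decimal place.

Required daily accumulation = 107 / 39.8 = 2.688 DD/day.
T = T_base + 2.688 = 8.7 + 2.688 = 11.388 ≈ 11.4 °C.

11.4 °C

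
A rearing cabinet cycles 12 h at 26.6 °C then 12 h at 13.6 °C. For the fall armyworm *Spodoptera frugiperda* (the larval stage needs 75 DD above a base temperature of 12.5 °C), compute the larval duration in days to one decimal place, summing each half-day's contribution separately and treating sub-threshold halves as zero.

Day half: max(0, 26.6 − 12.5) × 0.5 = 14.1 × 0.5 = 7.05 DD.
Night half: max(0, 13.6 − 12.5) × 0.5 = 1.1 × 0.5 = 0.55 DD.
Per 24 h: 7.60 DD/day.
Duration = 75 / 7.60 = 9.868 ≈ 9.9 days.

9.9 days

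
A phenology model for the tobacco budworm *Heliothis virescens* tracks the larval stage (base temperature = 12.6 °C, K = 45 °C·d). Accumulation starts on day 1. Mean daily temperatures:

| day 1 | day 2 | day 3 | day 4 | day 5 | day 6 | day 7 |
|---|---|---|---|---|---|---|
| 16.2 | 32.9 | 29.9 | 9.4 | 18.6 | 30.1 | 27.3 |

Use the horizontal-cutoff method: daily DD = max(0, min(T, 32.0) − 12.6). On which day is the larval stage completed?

Daily DD above 12.6 °C (capped at 19.4): 3.6, 19.4, 17.3, 0.0, 6.0, 17.5, 14.7.
Cumulative: 3.6, 23.0, 40.3, 40.3, 46.3, 63.8, 78.5.
The total first reaches 45 DD on day 5.

day 5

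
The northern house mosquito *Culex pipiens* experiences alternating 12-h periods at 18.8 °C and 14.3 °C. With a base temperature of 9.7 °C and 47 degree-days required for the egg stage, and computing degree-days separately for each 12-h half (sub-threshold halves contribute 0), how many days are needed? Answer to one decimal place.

6.9 days

Day half: max(0, 18.8 − 9.7) × 0.5 = 9.1 × 0.5 = 4.55 DD.
Night half: max(0, 14.3 − 9.7) × 0.5 = 4.6 × 0.5 = 2.30 DD.
Per 24 h: 6.85 DD/day.
Duration = 47 / 6.85 = 6.861 ≈ 6.9 days.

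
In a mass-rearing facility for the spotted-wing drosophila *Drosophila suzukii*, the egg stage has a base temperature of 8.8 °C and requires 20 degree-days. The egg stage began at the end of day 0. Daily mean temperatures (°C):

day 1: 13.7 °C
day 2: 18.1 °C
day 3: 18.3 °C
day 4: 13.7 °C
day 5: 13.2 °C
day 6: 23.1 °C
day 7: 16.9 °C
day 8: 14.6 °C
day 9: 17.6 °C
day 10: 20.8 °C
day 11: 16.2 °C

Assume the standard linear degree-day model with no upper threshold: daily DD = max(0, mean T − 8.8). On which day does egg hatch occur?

Daily DD above 8.8 °C: 4.9, 9.3, 9.5, 4.9, 4.4, 14.3, 8.1, 5.8, 8.8, 12.0, 7.4.
Cumulative: 4.9, 14.2, 23.7, 28.6, 33.0, 47.3, 55.4, 61.2, 70.0, 82.0, 89.4.
The total first reaches 20 DD on day 3.

day 3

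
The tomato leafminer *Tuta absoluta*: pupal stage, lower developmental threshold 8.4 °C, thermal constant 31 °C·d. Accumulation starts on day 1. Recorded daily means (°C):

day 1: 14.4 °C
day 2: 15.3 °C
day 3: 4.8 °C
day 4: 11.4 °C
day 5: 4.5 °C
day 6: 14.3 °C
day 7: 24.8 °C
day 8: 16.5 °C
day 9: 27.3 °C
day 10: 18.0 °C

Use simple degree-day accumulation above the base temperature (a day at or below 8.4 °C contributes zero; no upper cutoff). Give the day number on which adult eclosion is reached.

Daily DD above 8.4 °C: 6.0, 6.9, 0.0, 3.0, 0.0, 5.9, 16.4, 8.1, 18.9, 9.6.
Cumulative: 6.0, 12.9, 12.9, 15.9, 15.9, 21.8, 38.2, 46.3, 65.2, 74.8.
The total first reaches 31 DD on day 7.

day 7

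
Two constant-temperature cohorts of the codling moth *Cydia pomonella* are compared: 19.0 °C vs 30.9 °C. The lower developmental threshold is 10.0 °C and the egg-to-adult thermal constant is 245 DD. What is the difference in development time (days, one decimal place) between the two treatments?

15.5 days

At 19.0 °C: 245 / (19.0 − 10.0) = 245 / 9.0 = 27.222 d.
At 30.9 °C: 245 / (30.9 − 10.0) = 245 / 20.9 = 11.722 d.
Difference = |27.222 − 11.722| = 15.500 ≈ 15.5 days.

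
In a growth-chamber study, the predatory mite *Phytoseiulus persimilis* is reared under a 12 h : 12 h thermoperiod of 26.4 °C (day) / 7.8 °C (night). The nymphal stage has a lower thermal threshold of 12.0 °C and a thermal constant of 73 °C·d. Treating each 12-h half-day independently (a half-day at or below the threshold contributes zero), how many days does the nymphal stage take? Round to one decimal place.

10.1 days

Day half: max(0, 26.4 − 12.0) × 0.5 = 14.4 × 0.5 = 7.20 DD.
Night half: max(0, 7.8 − 12.0) × 0.5 = 0.0 × 0.5 = 0.00 DD.
Per 24 h: 7.20 DD/day.
Duration = 73 / 7.20 = 10.139 ≈ 10.1 days.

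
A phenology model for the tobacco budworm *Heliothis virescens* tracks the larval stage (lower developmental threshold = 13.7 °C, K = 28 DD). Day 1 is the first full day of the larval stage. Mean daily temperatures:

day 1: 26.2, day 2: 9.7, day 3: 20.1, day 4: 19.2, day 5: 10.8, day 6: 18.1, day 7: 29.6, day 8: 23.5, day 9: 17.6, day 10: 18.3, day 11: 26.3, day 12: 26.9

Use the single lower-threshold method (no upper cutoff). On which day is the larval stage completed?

Daily DD above 13.7 °C: 12.5, 0.0, 6.4, 5.5, 0.0, 4.4, 15.9, 9.8, 3.9, 4.6, 12.6, 13.2.
Cumulative: 12.5, 12.5, 18.9, 24.4, 24.4, 28.8, 44.7, 54.5, 58.4, 63.0, 75.6, 88.8.
The total first reaches 28 DD on day 6.

day 6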